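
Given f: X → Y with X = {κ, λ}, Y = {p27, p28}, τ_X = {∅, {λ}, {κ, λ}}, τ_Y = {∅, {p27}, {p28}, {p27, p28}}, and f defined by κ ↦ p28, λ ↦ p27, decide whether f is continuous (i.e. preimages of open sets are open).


f is NOT continuous.

Compute f^{-1}(U) for each U ∈ τ_Y:
  U = ∅: f^{-1}(U) = ∅ ∈ τ_X ✓.
  U = {p27}: f^{-1}(U) = {λ} ∈ τ_X ✓.
  U = {p28}: f^{-1}(U) = {κ} ∉ τ_X ✗.
  U = {p27, p28}: f^{-1}(U) = {κ, λ} ∈ τ_X ✓.
Found U = {p28} with f^{-1}(U) = {κ} not in τ_X. Therefore f is NOT continuous.


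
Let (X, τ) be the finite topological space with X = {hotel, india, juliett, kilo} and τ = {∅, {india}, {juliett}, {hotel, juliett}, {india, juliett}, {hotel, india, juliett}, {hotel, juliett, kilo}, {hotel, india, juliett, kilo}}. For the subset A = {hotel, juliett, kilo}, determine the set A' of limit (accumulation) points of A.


A' = {hotel, kilo}

For each x ∈ X, list the open sets U ∈ τ with x ∈ U, then check whether U ∩ (A ∖ {x}) ≠ ∅ for every such U.
  x = hotel: opens ∋ x are {hotel, juliett}, {hotel, india, juliett}, {hotel, juliett, kilo}, {hotel, india, juliett, kilo}; each meets A ∖ {hotel}, so x IS a limit point.
  x = india: open {india} ∋ x has {india} ∩ (A ∖ {india}) = ∅, so x is NOT a limit point.
  x = juliett: open {juliett} ∋ x has {juliett} ∩ (A ∖ {juliett}) = ∅, so x is NOT a limit point.
  x = kilo: opens ∋ x are {hotel, juliett, kilo}, {hotel, india, juliett, kilo}; each meets A ∖ {kilo}, so x IS a limit point.
Collecting: A' = {hotel, kilo}.


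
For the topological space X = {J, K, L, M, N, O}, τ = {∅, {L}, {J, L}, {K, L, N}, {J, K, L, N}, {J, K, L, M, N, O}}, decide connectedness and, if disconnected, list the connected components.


(X, τ) is connected.

Find clopen sets (U ∈ τ with X ∖ U ∈ τ):
  U = ∅, X ∖ U = {J, K, L, M, N, O} — both open, so U is clopen.
  U = {J, K, L, M, N, O}, X ∖ U = ∅ — both open, so U is clopen.
Only trivial clopens (∅ and X) exist, so (X, τ) is connected.
Compute connected components by grouping points that agree on all clopens:
  component: {J, K, L, M, N, O}


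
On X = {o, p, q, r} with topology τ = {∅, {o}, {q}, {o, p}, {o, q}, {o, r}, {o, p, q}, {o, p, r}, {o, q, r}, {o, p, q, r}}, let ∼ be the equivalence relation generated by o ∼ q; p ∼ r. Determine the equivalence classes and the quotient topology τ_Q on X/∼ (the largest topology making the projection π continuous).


X/∼ = {[o=q], [p=r]}; |τ_Q| = 3.

Equivalence classes: [o=q], [p=r].
Quotient map π: X → X/∼ sends o ↦ [o=q], p ↦ [p=r], q ↦ [o=q], r ↦ [p=r].
For each subset V ⊆ X/∼, compute π^{-1}(V) ⊆ X and check whether π^{-1}(V) ∈ τ. V is open in τ_Q iff π^{-1}(V) ∈ τ.
  V = {}: π^{-1}(V) = ∅ ∈ τ ✓.
  V = {[o=q]}: π^{-1}(V) = {o, q} ∈ τ ✓.
  V = {[p=r]}: π^{-1}(V) = {p, r} ∉ τ ✗.
  V = {[o=q], [p=r]}: π^{-1}(V) = {o, p, q, r} ∈ τ ✓.
Open sets in the quotient: τ_Q = {{}, {[o=q]}, {[o=q], [p=r]}} (3 elements).


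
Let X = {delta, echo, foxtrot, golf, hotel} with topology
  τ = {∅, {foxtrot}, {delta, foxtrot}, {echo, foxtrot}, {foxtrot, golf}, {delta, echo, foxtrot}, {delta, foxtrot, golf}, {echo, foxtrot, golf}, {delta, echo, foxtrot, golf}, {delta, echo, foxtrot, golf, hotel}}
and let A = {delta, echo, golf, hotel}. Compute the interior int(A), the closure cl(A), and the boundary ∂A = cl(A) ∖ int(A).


int(A) = ∅, cl(A) = {delta, echo, golf, hotel}, ∂A = {delta, echo, golf, hotel}.

Closed sets in (X, τ) are complements of opens:
  closed(X, τ) = {∅, {hotel}, {delta, hotel}, {echo, hotel}, {golf, hotel}, {delta, echo, hotel}, {delta, golf, hotel}, {echo, golf, hotel}, {delta, echo, golf, hotel}, {delta, echo, foxtrot, golf, hotel}}.
int(A) = ⋃ {U ∈ τ : U ⊆ A}. Opens contained in A: ∅.
Taking the union of these: int(A) = ∅.
cl(A) = ⋂ {C closed : A ⊆ C}. Closed sets containing A: {delta, echo, golf, hotel}, {delta, echo, foxtrot, golf, hotel}.
Intersecting these: cl(A) = {delta, echo, golf, hotel}.
∂A = cl(A) ∖ int(A) = {delta, echo, golf, hotel} ∖ ∅ = {delta, echo, golf, hotel}.


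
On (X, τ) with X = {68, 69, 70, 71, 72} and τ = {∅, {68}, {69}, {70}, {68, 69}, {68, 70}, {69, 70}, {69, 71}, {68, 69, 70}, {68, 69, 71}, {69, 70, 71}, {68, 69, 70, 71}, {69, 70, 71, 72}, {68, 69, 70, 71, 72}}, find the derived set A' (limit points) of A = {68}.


A' = ∅

For each x ∈ X, list the open sets U ∈ τ with x ∈ U, then check whether U ∩ (A ∖ {x}) ≠ ∅ for every such U.
  x = 68: open {68} ∋ x has {68} ∩ (A ∖ {68}) = ∅, so x is NOT a limit point.
  x = 69: open {69} ∋ x has {69} ∩ (A ∖ {69}) = ∅, so x is NOT a limit point.
  x = 70: open {70} ∋ x has {70} ∩ (A ∖ {70}) = ∅, so x is NOT a limit point.
  x = 71: open {69, 71} ∋ x has {69, 71} ∩ (A ∖ {71}) = ∅, so x is NOT a limit point.
  x = 72: open {69, 70, 71, 72} ∋ x has {69, 70, 71, 72} ∩ (A ∖ {72}) = ∅, so x is NOT a limit point.
Collecting: A' = ∅.


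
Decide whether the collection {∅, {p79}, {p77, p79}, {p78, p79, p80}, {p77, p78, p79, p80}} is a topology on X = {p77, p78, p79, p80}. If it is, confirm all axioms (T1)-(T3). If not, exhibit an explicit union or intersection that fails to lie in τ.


τ IS a topology on X.

Axiom (T1): ∅ ∈ τ? Yes; X ∈ τ? Yes.
Axiom (T2/T3): check pairwise unions and intersections of members of τ.
All pairwise intersections and unions checked — each lies in τ. Therefore τ satisfies (T1), (T2), (T3): it IS a topology on X.


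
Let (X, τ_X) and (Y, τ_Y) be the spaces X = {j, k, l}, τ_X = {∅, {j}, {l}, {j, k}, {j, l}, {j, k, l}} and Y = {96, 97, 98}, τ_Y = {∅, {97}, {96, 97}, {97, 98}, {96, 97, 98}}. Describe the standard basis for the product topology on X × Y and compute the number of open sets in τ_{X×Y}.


Basis B = {∅ × ∅, {j} × {97}, {l} × {97}, {j} × {96, 97}, {j} × {97, 98}, {j, k} × {97}, {j, l} × {97}, {l} × {96, 97}, {l} × {97, 98}, {j} × {96, 97, 98}, {j, k, l} × {97}, {l} × {96, 97, 98}, {j, k} × {96, 97}, {j, l} × {96, 97}, {j, k} × {97, 98}, {j, l} × {97, 98}, {j, k} × {96, 97, 98}, {j, l} × {96, 97, 98}, {j, k, l} × {96, 97}, {j, k, l} × {97, 98}, {j, k, l} × {96, 97, 98}}; |τ_{X×Y}| = 70.

Enumerate products U × V with U ∈ τ_X, V ∈ τ_Y (deduplicated):
  ∅ × ∅ = {} (∅)
  {j} × {97} = {(j,97)}
  {l} × {97} = {(l,97)}
  {j} × {96, 97} = {(j,96), (j,97)}
  {j} × {97, 98} = {(j,97), (j,98)}
  {j, k} × {97} = {(j,97), (k,97)}
  {j, l} × {97} = {(j,97), (l,97)}
  {l} × {96, 97} = {(l,96), (l,97)}
  {l} × {97, 98} = {(l,97), (l,98)}
  {j} × {96, 97, 98} = {(j,96), (j,97), (j,98)}
  {j, k, l} × {97} = {(j,97), (k,97), (l,97)}
  {l} × {96, 97, 98} = {(l,96), (l,97), (l,98)}
  {j, k} × {96, 97} = {(j,96), (j,97), (k,96), (k,97)}
  {j, l} × {96, 97} = {(j,96), (j,97), (l,96), (l,97)}
  {j, k} × {97, 98} = {(j,97), (j,98), (k,97), (k,98)}
  {j, l} × {97, 98} = {(j,97), (j,98), (l,97), (l,98)}
  {j, k} × {96, 97, 98} = {(j,96), (j,97), (j,98), (k,96), (k,97), (k,98)}
  {j, l} × {96, 97, 98} = {(j,96), (j,97), (j,98), (l,96), (l,97), (l,98)}
  {j, k, l} × {96, 97} = {(j,96), (j,97), (k,96), (k,97), (l,96), (l,97)}
  {j, k, l} × {97, 98} = {(j,97), (j,98), (k,97), (k,98), (l,97), (l,98)}
  {j, k, l} × {96, 97, 98} = {(j,96), (j,97), (j,98), (k,96), (k,97), (k,98), (l,96), (l,97), (l,98)}
These 21 distinct sets form the basis B.
Close under arbitrary unions to get τ_{X×Y}; counting gives |τ_{X×Y}| = 70.


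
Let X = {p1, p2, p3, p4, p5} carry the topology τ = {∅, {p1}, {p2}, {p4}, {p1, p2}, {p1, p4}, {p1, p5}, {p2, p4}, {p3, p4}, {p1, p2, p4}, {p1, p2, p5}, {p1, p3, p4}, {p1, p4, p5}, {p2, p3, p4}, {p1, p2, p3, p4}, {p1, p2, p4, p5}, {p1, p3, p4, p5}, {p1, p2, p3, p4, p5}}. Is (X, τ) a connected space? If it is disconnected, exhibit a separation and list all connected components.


(X, τ) is disconnected; components = [{p2}, {p1, p5}, {p3, p4}].

Find clopen sets (U ∈ τ with X ∖ U ∈ τ):
  U = ∅, X ∖ U = {p1, p2, p3, p4, p5} — both open, so U is clopen.
  U = {p2}, X ∖ U = {p1, p3, p4, p5} — both open, so U is clopen.
  U = {p1, p5}, X ∖ U = {p2, p3, p4} — both open, so U is clopen.
  U = {p3, p4}, X ∖ U = {p1, p2, p5} — both open, so U is clopen.
  U = {p1, p2, p5}, X ∖ U = {p3, p4} — both open, so U is clopen.
  U = {p2, p3, p4}, X ∖ U = {p1, p5} — both open, so U is clopen.
  U = {p1, p3, p4, p5}, X ∖ U = {p2} — both open, so U is clopen.
  U = {p1, p2, p3, p4, p5}, X ∖ U = ∅ — both open, so U is clopen.
Nontrivial clopen(s) exist: e.g. {p2}. So (X, τ) is disconnected.
Compute connected components by grouping points that agree on all clopens:
  component: {p2}
  component: {p1, p5}
  component: {p3, p4}


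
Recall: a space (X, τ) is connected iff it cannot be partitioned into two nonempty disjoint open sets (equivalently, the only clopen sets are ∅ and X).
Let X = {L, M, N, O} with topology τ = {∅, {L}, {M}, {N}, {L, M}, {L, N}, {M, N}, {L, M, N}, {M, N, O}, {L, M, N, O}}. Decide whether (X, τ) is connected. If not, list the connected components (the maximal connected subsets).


(X, τ) is disconnected; components = [{L}, {M, N, O}].

Find clopen sets (U ∈ τ with X ∖ U ∈ τ):
  U = ∅, X ∖ U = {L, M, N, O} — both open, so U is clopen.
  U = {L}, X ∖ U = {M, N, O} — both open, so U is clopen.
  U = {M, N, O}, X ∖ U = {L} — both open, so U is clopen.
  U = {L, M, N, O}, X ∖ U = ∅ — both open, so U is clopen.
Nontrivial clopen(s) exist: e.g. {M, N, O}. So (X, τ) is disconnected.
Compute connected components by grouping points that agree on all clopens:
  component: {L}
  component: {M, N, O}


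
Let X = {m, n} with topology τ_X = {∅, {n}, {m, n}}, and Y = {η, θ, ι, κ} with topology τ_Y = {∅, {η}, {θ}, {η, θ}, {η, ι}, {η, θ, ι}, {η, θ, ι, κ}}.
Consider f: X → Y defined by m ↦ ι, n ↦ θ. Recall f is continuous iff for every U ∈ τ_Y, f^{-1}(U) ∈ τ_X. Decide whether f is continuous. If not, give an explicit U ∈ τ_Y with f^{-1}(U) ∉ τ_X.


f is NOT continuous.

Compute f^{-1}(U) for each U ∈ τ_Y:
  U = ∅: f^{-1}(U) = ∅ ∈ τ_X ✓.
  U = {η}: f^{-1}(U) = ∅ ∈ τ_X ✓.
  U = {θ}: f^{-1}(U) = {n} ∈ τ_X ✓.
  U = {η, θ}: f^{-1}(U) = {n} ∈ τ_X ✓.
  U = {η, ι}: f^{-1}(U) = {m} ∉ τ_X ✗.
  U = {η, θ, ι}: f^{-1}(U) = {m, n} ∈ τ_X ✓.
  U = {η, θ, ι, κ}: f^{-1}(U) = {m, n} ∈ τ_X ✓.
Found U = {η, ι} with f^{-1}(U) = {m} not in τ_X. Therefore f is NOT continuous.


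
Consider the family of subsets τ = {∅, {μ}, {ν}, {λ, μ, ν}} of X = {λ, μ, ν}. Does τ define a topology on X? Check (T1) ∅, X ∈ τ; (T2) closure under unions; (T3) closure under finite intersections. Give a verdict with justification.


τ is NOT a topology on X.

Axiom (T1): ∅ ∈ τ? Yes; X ∈ τ? Yes.
Axiom (T2/T3): check pairwise unions and intersections of members of τ.
Counterexample for (T2): {μ} ∪ {ν} = {μ, ν} ∉ τ. Therefore τ is NOT a topology.


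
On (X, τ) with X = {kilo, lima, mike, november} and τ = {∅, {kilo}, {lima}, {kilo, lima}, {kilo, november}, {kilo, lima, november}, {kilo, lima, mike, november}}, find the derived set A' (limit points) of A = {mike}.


A' = ∅

For each x ∈ X, list the open sets U ∈ τ with x ∈ U, then check whether U ∩ (A ∖ {x}) ≠ ∅ for every such U.
  x = kilo: open {kilo} ∋ x has {kilo} ∩ (A ∖ {kilo}) = ∅, so x is NOT a limit point.
  x = lima: open {lima} ∋ x has {lima} ∩ (A ∖ {lima}) = ∅, so x is NOT a limit point.
  x = mike: open {kilo, lima, mike, november} ∋ x has {kilo, lima, mike, november} ∩ (A ∖ {mike}) = ∅, so x is NOT a limit point.
  x = november: open {kilo, november} ∋ x has {kilo, november} ∩ (A ∖ {november}) = ∅, so x is NOT a limit point.
Collecting: A' = ∅.


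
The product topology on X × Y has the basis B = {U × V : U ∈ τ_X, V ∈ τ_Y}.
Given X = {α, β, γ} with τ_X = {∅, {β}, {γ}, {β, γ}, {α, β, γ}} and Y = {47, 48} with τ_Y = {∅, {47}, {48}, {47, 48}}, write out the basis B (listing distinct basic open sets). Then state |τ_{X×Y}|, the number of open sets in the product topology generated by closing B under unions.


Basis B = {∅ × ∅, {β} × {47}, {β} × {48}, {γ} × {47}, {γ} × {48}, {β} × {47, 48}, {β, γ} × {47}, {β, γ} × {48}, {γ} × {47, 48}, {α, β, γ} × {47}, {α, β, γ} × {48}, {β, γ} × {47, 48}, {α, β, γ} × {47, 48}}; |τ_{X×Y}| = 25.

Enumerate products U × V with U ∈ τ_X, V ∈ τ_Y (deduplicated):
  ∅ × ∅ = {} (∅)
  {β} × {47} = {(β,47)}
  {β} × {48} = {(β,48)}
  {γ} × {47} = {(γ,47)}
  {γ} × {48} = {(γ,48)}
  {β} × {47, 48} = {(β,47), (β,48)}
  {β, γ} × {47} = {(β,47), (γ,47)}
  {β, γ} × {48} = {(β,48), (γ,48)}
  {γ} × {47, 48} = {(γ,47), (γ,48)}
  {α, β, γ} × {47} = {(α,47), (β,47), (γ,47)}
  {α, β, γ} × {48} = {(α,48), (β,48), (γ,48)}
  {β, γ} × {47, 48} = {(β,47), (β,48), (γ,47), (γ,48)}
  {α, β, γ} × {47, 48} = {(α,47), (α,48), (β,47), (β,48), (γ,47), (γ,48)}
These 13 distinct sets form the basis B.
Close under arbitrary unions to get τ_{X×Y}; counting gives |τ_{X×Y}| = 25.


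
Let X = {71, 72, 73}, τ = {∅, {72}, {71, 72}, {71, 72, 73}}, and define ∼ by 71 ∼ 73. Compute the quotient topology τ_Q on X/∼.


X/∼ = {[71=73], [72]}; |τ_Q| = 3.

Equivalence classes: [71=73], [72].
Quotient map π: X → X/∼ sends 71 ↦ [71=73], 72 ↦ [72], 73 ↦ [71=73].
For each subset V ⊆ X/∼, compute π^{-1}(V) ⊆ X and check whether π^{-1}(V) ∈ τ. V is open in τ_Q iff π^{-1}(V) ∈ τ.
  V = {}: π^{-1}(V) = ∅ ∈ τ ✓.
  V = {[71=73]}: π^{-1}(V) = {71, 73} ∉ τ ✗.
  V = {[72]}: π^{-1}(V) = {72} ∈ τ ✓.
  V = {[71=73], [72]}: π^{-1}(V) = {71, 72, 73} ∈ τ ✓.
Open sets in the quotient: τ_Q = {{}, {[72]}, {[71=73], [72]}} (3 elements).


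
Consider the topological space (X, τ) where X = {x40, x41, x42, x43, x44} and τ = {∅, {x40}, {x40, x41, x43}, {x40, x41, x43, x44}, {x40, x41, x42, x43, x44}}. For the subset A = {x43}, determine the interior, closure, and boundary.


int(A) = ∅, cl(A) = {x41, x42, x43, x44}, ∂A = {x41, x42, x43, x44}.

Closed sets in (X, τ) are complements of opens:
  closed(X, τ) = {∅, {x42}, {x42, x44}, {x41, x42, x43, x44}, {x40, x41, x42, x43, x44}}.
int(A) = ⋃ {U ∈ τ : U ⊆ A}. Opens contained in A: ∅.
Taking the union of these: int(A) = ∅.
cl(A) = ⋂ {C closed : A ⊆ C}. Closed sets containing A: {x41, x42, x43, x44}, {x40, x41, x42, x43, x44}.
Intersecting these: cl(A) = {x41, x42, x43, x44}.
∂A = cl(A) ∖ int(A) = {x41, x42, x43, x44} ∖ ∅ = {x41, x42, x43, x44}.


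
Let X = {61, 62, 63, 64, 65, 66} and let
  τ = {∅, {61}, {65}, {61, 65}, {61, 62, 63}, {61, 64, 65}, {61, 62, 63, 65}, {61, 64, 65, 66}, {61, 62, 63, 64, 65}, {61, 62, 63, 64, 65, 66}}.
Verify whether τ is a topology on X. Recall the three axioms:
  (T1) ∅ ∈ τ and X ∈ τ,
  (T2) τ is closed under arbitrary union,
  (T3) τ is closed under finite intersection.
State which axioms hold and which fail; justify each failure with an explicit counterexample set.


τ IS a topology on X.

Axiom (T1): ∅ ∈ τ? Yes; X ∈ τ? Yes.
Axiom (T2/T3): check pairwise unions and intersections of members of τ.
All pairwise intersections and unions checked — each lies in τ. Therefore τ satisfies (T1), (T2), (T3): it IS a topology on X.


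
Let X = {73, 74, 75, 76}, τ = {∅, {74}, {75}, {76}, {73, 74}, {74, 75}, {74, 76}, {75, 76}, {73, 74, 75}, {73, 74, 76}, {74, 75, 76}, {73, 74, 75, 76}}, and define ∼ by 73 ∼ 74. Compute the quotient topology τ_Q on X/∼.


X/∼ = {[73=74], [75], [76]}; |τ_Q| = 8.

Equivalence classes: [73=74], [75], [76].
Quotient map π: X → X/∼ sends 73 ↦ [73=74], 74 ↦ [73=74], 75 ↦ [75], 76 ↦ [76].
For each subset V ⊆ X/∼, compute π^{-1}(V) ⊆ X and check whether π^{-1}(V) ∈ τ. V is open in τ_Q iff π^{-1}(V) ∈ τ.
  V = {}: π^{-1}(V) = ∅ ∈ τ ✓.
  V = {[73=74]}: π^{-1}(V) = {73, 74} ∈ τ ✓.
  V = {[75]}: π^{-1}(V) = {75} ∈ τ ✓.
  V = {[73=74], [75]}: π^{-1}(V) = {73, 74, 75} ∈ τ ✓.
  V = {[76]}: π^{-1}(V) = {76} ∈ τ ✓.
  V = {[73=74], [76]}: π^{-1}(V) = {73, 74, 76} ∈ τ ✓.
  V = {[75], [76]}: π^{-1}(V) = {75, 76} ∈ τ ✓.
  V = {[73=74], [75], [76]}: π^{-1}(V) = {73, 74, 75, 76} ∈ τ ✓.
Open sets in the quotient: τ_Q = {{}, {[73=74]}, {[75]}, {[73=74], [75]}, {[76]}, {[73=74], [76]}, {[75], [76]}, {[73=74], [75], [76]}} (8 elements).


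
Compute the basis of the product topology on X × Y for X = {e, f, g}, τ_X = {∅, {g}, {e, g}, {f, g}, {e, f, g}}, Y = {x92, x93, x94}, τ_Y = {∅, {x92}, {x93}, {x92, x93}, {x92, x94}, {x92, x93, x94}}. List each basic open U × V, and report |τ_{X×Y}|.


Basis B = {∅ × ∅, {g} × {x92}, {g} × {x93}, {e, g} × {x92}, {e, g} × {x93}, {f, g} × {x92}, {f, g} × {x93}, {g} × {x92, x93}, {g} × {x92, x94}, {e, f, g} × {x92}, {e, f, g} × {x93}, {g} × {x92, x93, x94}, {e, g} × {x92, x93}, {e, g} × {x92, x94}, {f, g} × {x92, x93}, {f, g} × {x92, x94}, {e, g} × {x92, x93, x94}, {e, f, g} × {x92, x93}, {e, f, g} × {x92, x94}, {f, g} × {x92, x93, x94}, {e, f, g} × {x92, x93, x94}}; |τ_{X×Y}| = 70.

Enumerate products U × V with U ∈ τ_X, V ∈ τ_Y (deduplicated):
  ∅ × ∅ = {} (∅)
  {g} × {x92} = {(g,x92)}
  {g} × {x93} = {(g,x93)}
  {e, g} × {x92} = {(e,x92), (g,x92)}
  {e, g} × {x93} = {(e,x93), (g,x93)}
  {f, g} × {x92} = {(f,x92), (g,x92)}
  {f, g} × {x93} = {(f,x93), (g,x93)}
  {g} × {x92, x93} = {(g,x92), (g,x93)}
  {g} × {x92, x94} = {(g,x92), (g,x94)}
  {e, f, g} × {x92} = {(e,x92), (f,x92), (g,x92)}
  {e, f, g} × {x93} = {(e,x93), (f,x93), (g,x93)}
  {g} × {x92, x93, x94} = {(g,x92), (g,x93), (g,x94)}
  {e, g} × {x92, x93} = {(e,x92), (e,x93), (g,x92), (g,x93)}
  {e, g} × {x92, x94} = {(e,x92), (e,x94), (g,x92), (g,x94)}
  {f, g} × {x92, x93} = {(f,x92), (f,x93), (g,x92), (g,x93)}
  {f, g} × {x92, x94} = {(f,x92), (f,x94), (g,x92), (g,x94)}
  {e, g} × {x92, x93, x94} = {(e,x92), (e,x93), (e,x94), (g,x92), (g,x93), (g,x94)}
  {e, f, g} × {x92, x93} = {(e,x92), (e,x93), (f,x92), (f,x93), (g,x92), (g,x93)}
  {e, f, g} × {x92, x94} = {(e,x92), (e,x94), (f,x92), (f,x94), (g,x92), (g,x94)}
  {f, g} × {x92, x93, x94} = {(f,x92), (f,x93), (f,x94), (g,x92), (g,x93), (g,x94)}
  {e, f, g} × {x92, x93, x94} = {(e,x92), (e,x93), (e,x94), (f,x92), (f,x93), (f,x94), (g,x92), (g,x93), (g,x94)}
These 21 distinct sets form the basis B.
Close under arbitrary unions to get τ_{X×Y}; counting gives |τ_{X×Y}| = 70.


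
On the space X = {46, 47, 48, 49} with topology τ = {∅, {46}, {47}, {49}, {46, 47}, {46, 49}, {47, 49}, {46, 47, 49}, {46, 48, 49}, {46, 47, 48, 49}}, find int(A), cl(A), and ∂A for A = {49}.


int(A) = {49}, cl(A) = {48, 49}, ∂A = {48}.

Closed sets in (X, τ) are complements of opens:
  closed(X, τ) = {∅, {47}, {48}, {46, 48}, {47, 48}, {48, 49}, {46, 47, 48}, {46, 48, 49}, {47, 48, 49}, {46, 47, 48, 49}}.
int(A) = ⋃ {U ∈ τ : U ⊆ A}. Opens contained in A: ∅, {49}.
Taking the union of these: int(A) = {49}.
cl(A) = ⋂ {C closed : A ⊆ C}. Closed sets containing A: {48, 49}, {46, 48, 49}, {47, 48, 49}, {46, 47, 48, 49}.
Intersecting these: cl(A) = {48, 49}.
∂A = cl(A) ∖ int(A) = {48, 49} ∖ {49} = {48}.


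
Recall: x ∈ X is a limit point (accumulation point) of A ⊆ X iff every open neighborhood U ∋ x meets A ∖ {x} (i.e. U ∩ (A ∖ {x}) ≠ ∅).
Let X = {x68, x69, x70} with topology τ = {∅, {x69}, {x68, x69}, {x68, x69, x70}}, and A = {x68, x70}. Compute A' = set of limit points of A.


A' = {x70}

For each x ∈ X, list the open sets U ∈ τ with x ∈ U, then check whether U ∩ (A ∖ {x}) ≠ ∅ for every such U.
  x = x68: open {x68, x69} ∋ x has {x68, x69} ∩ (A ∖ {x68}) = ∅, so x is NOT a limit point.
  x = x69: open {x69} ∋ x has {x69} ∩ (A ∖ {x69}) = ∅, so x is NOT a limit point.
  x = x70: opens ∋ x are {x68, x69, x70}; each meets A ∖ {x70}, so x IS a limit point.
Collecting: A' = {x70}.


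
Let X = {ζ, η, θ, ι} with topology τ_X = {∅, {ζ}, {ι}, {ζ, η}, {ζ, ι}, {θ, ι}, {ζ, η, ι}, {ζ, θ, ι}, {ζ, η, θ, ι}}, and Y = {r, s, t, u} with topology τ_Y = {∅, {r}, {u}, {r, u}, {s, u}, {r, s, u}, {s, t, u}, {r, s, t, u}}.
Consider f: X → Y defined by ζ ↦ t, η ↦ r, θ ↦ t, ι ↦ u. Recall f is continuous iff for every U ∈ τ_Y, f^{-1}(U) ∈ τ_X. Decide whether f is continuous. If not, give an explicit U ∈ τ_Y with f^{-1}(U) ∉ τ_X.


f is NOT continuous.

Compute f^{-1}(U) for each U ∈ τ_Y:
  U = ∅: f^{-1}(U) = ∅ ∈ τ_X ✓.
  U = {r}: f^{-1}(U) = {η} ∉ τ_X ✗.
  U = {u}: f^{-1}(U) = {ι} ∈ τ_X ✓.
  U = {r, u}: f^{-1}(U) = {η, ι} ∉ τ_X ✗.
  U = {s, u}: f^{-1}(U) = {ι} ∈ τ_X ✓.
  U = {r, s, u}: f^{-1}(U) = {η, ι} ∉ τ_X ✗.
  U = {s, t, u}: f^{-1}(U) = {ζ, θ, ι} ∈ τ_X ✓.
  U = {r, s, t, u}: f^{-1}(U) = {ζ, η, θ, ι} ∈ τ_X ✓.
Found U = {r} with f^{-1}(U) = {η} not in τ_X. Therefore f is NOT continuous.


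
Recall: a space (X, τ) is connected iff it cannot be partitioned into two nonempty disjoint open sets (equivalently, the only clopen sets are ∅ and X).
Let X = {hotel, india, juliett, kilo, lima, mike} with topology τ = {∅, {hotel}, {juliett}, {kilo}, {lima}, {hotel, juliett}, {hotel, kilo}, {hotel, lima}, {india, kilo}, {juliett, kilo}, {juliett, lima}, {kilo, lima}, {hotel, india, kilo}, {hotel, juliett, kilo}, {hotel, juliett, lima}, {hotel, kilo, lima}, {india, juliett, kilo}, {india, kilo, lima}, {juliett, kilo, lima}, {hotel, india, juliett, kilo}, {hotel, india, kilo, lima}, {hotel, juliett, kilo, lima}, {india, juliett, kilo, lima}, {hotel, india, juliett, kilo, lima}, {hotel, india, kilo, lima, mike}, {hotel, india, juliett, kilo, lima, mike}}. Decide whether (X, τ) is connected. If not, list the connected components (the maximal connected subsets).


(X, τ) is disconnected; components = [{juliett}, {hotel, india, kilo, lima, mike}].

Find clopen sets (U ∈ τ with X ∖ U ∈ τ):
  U = ∅, X ∖ U = {hotel, india, juliett, kilo, lima, mike} — both open, so U is clopen.
  U = {juliett}, X ∖ U = {hotel, india, kilo, lima, mike} — both open, so U is clopen.
  U = {hotel, india, kilo, lima, mike}, X ∖ U = {juliett} — both open, so U is clopen.
  U = {hotel, india, juliett, kilo, lima, mike}, X ∖ U = ∅ — both open, so U is clopen.
Nontrivial clopen(s) exist: e.g. {hotel, india, kilo, lima, mike}. So (X, τ) is disconnected.
Compute connected components by grouping points that agree on all clopens:
  component: {juliett}
  component: {hotel, india, kilo, lima, mike}


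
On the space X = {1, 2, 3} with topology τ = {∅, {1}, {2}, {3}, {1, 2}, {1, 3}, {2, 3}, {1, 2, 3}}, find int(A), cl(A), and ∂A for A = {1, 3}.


int(A) = {1, 3}, cl(A) = {1, 3}, ∂A = ∅.

Closed sets in (X, τ) are complements of opens:
  closed(X, τ) = {∅, {1}, {2}, {3}, {1, 2}, {1, 3}, {2, 3}, {1, 2, 3}}.
int(A) = ⋃ {U ∈ τ : U ⊆ A}. Opens contained in A: ∅, {1}, {3}, {1, 3}.
Taking the union of these: int(A) = {1, 3}.
cl(A) = ⋂ {C closed : A ⊆ C}. Closed sets containing A: {1, 3}, {1, 2, 3}.
Intersecting these: cl(A) = {1, 3}.
∂A = cl(A) ∖ int(A) = {1, 3} ∖ {1, 3} = ∅.


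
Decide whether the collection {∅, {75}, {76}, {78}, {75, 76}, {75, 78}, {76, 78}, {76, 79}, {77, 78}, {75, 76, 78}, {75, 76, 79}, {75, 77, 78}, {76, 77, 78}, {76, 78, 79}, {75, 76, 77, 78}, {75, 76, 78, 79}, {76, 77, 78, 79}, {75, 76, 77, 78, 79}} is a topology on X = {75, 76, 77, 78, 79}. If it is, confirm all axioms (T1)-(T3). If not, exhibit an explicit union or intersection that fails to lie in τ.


τ IS a topology on X.

Axiom (T1): ∅ ∈ τ? Yes; X ∈ τ? Yes.
Axiom (T2/T3): check pairwise unions and intersections of members of τ.
All pairwise intersections and unions checked — each lies in τ. Therefore τ satisfies (T1), (T2), (T3): it IS a topology on X.


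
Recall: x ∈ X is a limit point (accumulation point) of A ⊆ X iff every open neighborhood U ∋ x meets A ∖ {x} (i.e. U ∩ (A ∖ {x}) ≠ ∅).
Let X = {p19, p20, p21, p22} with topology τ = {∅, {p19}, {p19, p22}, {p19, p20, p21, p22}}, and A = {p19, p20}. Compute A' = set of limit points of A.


A' = {p20, p21, p22}

For each x ∈ X, list the open sets U ∈ τ with x ∈ U, then check whether U ∩ (A ∖ {x}) ≠ ∅ for every such U.
  x = p19: open {p19} ∋ x has {p19} ∩ (A ∖ {p19}) = ∅, so x is NOT a limit point.
  x = p20: opens ∋ x are {p19, p20, p21, p22}; each meets A ∖ {p20}, so x IS a limit point.
  x = p21: opens ∋ x are {p19, p20, p21, p22}; each meets A ∖ {p21}, so x IS a limit point.
  x = p22: opens ∋ x are {p19, p22}, {p19, p20, p21, p22}; each meets A ∖ {p22}, so x IS a limit point.
Collecting: A' = {p20, p21, p22}.


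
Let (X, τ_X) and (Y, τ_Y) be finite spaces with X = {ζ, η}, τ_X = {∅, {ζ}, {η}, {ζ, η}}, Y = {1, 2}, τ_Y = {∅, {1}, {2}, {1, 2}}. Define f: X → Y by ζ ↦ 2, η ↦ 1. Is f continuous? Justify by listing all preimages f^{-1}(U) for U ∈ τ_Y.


f IS continuous.

Compute f^{-1}(U) for each U ∈ τ_Y:
  U = ∅: f^{-1}(U) = ∅ ∈ τ_X ✓.
  U = {1}: f^{-1}(U) = {η} ∈ τ_X ✓.
  U = {2}: f^{-1}(U) = {ζ} ∈ τ_X ✓.
  U = {1, 2}: f^{-1}(U) = {ζ, η} ∈ τ_X ✓.
Every preimage lies in τ_X, so f IS continuous.


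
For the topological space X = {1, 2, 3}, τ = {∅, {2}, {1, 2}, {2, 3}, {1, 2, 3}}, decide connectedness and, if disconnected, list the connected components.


(X, τ) is connected.

Find clopen sets (U ∈ τ with X ∖ U ∈ τ):
  U = ∅, X ∖ U = {1, 2, 3} — both open, so U is clopen.
  U = {1, 2, 3}, X ∖ U = ∅ — both open, so U is clopen.
Only trivial clopens (∅ and X) exist, so (X, τ) is connected.
Compute connected components by grouping points that agree on all clopens:
  component: {1, 2, 3}


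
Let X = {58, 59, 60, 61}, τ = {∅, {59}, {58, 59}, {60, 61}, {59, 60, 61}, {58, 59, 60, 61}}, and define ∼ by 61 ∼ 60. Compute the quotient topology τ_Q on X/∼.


X/∼ = {[58], [59], [60=61]}; |τ_Q| = 6.

Equivalence classes: [58], [59], [60=61].
Quotient map π: X → X/∼ sends 58 ↦ [58], 59 ↦ [59], 60 ↦ [60=61], 61 ↦ [60=61].
For each subset V ⊆ X/∼, compute π^{-1}(V) ⊆ X and check whether π^{-1}(V) ∈ τ. V is open in τ_Q iff π^{-1}(V) ∈ τ.
  V = {}: π^{-1}(V) = ∅ ∈ τ ✓.
  V = {[58]}: π^{-1}(V) = {58} ∉ τ ✗.
  V = {[59]}: π^{-1}(V) = {59} ∈ τ ✓.
  V = {[58], [59]}: π^{-1}(V) = {58, 59} ∈ τ ✓.
  V = {[60=61]}: π^{-1}(V) = {60, 61} ∈ τ ✓.
  V = {[58], [60=61]}: π^{-1}(V) = {58, 60, 61} ∉ τ ✗.
  V = {[59], [60=61]}: π^{-1}(V) = {59, 60, 61} ∈ τ ✓.
  V = {[58], [59], [60=61]}: π^{-1}(V) = {58, 59, 60, 61} ∈ τ ✓.
Open sets in the quotient: τ_Q = {{}, {[59]}, {[58], [59]}, {[60=61]}, {[59], [60=61]}, {[58], [59], [60=61]}} (6 elements).


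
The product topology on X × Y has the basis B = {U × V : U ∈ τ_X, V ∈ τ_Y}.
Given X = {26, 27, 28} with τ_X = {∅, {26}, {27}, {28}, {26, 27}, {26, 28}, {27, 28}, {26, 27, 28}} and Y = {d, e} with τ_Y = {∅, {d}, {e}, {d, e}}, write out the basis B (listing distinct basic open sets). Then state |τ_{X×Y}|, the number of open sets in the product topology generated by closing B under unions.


Basis B = {∅ × ∅, {26} × {d}, {26} × {e}, {27} × {d}, {27} × {e}, {28} × {d}, {28} × {e}, {26} × {d, e}, {26, 27} × {d}, {26, 28} × {d}, {26, 27} × {e}, {26, 28} × {e}, {27} × {d, e}, {27, 28} × {d}, {27, 28} × {e}, {28} × {d, e}, {26, 27, 28} × {d}, {26, 27, 28} × {e}, {26, 27} × {d, e}, {26, 28} × {d, e}, {27, 28} × {d, e}, {26, 27, 28} × {d, e}}; |τ_{X×Y}| = 64.

Enumerate products U × V with U ∈ τ_X, V ∈ τ_Y (deduplicated):
  ∅ × ∅ = {} (∅)
  {26} × {d} = {(26,d)}
  {26} × {e} = {(26,e)}
  {27} × {d} = {(27,d)}
  {27} × {e} = {(27,e)}
  {28} × {d} = {(28,d)}
  {28} × {e} = {(28,e)}
  {26} × {d, e} = {(26,d), (26,e)}
  {26, 27} × {d} = {(26,d), (27,d)}
  {26, 28} × {d} = {(26,d), (28,d)}
  {26, 27} × {e} = {(26,e), (27,e)}
  {26, 28} × {e} = {(26,e), (28,e)}
  {27} × {d, e} = {(27,d), (27,e)}
  {27, 28} × {d} = {(27,d), (28,d)}
  {27, 28} × {e} = {(27,e), (28,e)}
  {28} × {d, e} = {(28,d), (28,e)}
  {26, 27, 28} × {d} = {(26,d), (27,d), (28,d)}
  {26, 27, 28} × {e} = {(26,e), (27,e), (28,e)}
  {26, 27} × {d, e} = {(26,d), (26,e), (27,d), (27,e)}
  {26, 28} × {d, e} = {(26,d), (26,e), (28,d), (28,e)}
  {27, 28} × {d, e} = {(27,d), (27,e), (28,d), (28,e)}
  {26, 27, 28} × {d, e} = {(26,d), (26,e), (27,d), (27,e), (28,d), (28,e)}
These 22 distinct sets form the basis B.
Close under arbitrary unions to get τ_{X×Y}; counting gives |τ_{X×Y}| = 64.


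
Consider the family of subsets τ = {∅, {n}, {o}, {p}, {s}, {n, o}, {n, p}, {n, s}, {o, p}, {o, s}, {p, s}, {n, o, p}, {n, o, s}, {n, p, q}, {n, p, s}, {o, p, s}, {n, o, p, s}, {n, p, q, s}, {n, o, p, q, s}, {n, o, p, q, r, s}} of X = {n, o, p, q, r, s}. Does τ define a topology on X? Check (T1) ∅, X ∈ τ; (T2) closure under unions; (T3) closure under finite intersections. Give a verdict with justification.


τ is NOT a topology on X.

Axiom (T1): ∅ ∈ τ? Yes; X ∈ τ? Yes.
Axiom (T2/T3): check pairwise unions and intersections of members of τ.
Counterexample for (T2): {o} ∪ {n, p, q} = {n, o, p, q} ∉ τ. Therefore τ is NOT a topology.


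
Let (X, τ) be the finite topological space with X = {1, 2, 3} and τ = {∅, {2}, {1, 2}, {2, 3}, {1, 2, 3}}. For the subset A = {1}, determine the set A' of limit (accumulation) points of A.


A' = ∅

For each x ∈ X, list the open sets U ∈ τ with x ∈ U, then check whether U ∩ (A ∖ {x}) ≠ ∅ for every such U.
  x = 1: open {1, 2} ∋ x has {1, 2} ∩ (A ∖ {1}) = ∅, so x is NOT a limit point.
  x = 2: open {2} ∋ x has {2} ∩ (A ∖ {2}) = ∅, so x is NOT a limit point.
  x = 3: open {2, 3} ∋ x has {2, 3} ∩ (A ∖ {3}) = ∅, so x is NOT a limit point.
Collecting: A' = ∅.


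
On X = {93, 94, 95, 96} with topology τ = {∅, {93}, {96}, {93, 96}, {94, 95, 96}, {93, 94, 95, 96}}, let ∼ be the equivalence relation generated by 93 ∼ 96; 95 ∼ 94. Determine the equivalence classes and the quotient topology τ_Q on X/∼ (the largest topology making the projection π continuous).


X/∼ = {[93=96], [94=95]}; |τ_Q| = 3.

Equivalence classes: [93=96], [94=95].
Quotient map π: X → X/∼ sends 93 ↦ [93=96], 94 ↦ [94=95], 95 ↦ [94=95], 96 ↦ [93=96].
For each subset V ⊆ X/∼, compute π^{-1}(V) ⊆ X and check whether π^{-1}(V) ∈ τ. V is open in τ_Q iff π^{-1}(V) ∈ τ.
  V = {}: π^{-1}(V) = ∅ ∈ τ ✓.
  V = {[93=96]}: π^{-1}(V) = {93, 96} ∈ τ ✓.
  V = {[94=95]}: π^{-1}(V) = {94, 95} ∉ τ ✗.
  V = {[93=96], [94=95]}: π^{-1}(V) = {93, 94, 95, 96} ∈ τ ✓.
Open sets in the quotient: τ_Q = {{}, {[93=96]}, {[93=96], [94=95]}} (3 elements).


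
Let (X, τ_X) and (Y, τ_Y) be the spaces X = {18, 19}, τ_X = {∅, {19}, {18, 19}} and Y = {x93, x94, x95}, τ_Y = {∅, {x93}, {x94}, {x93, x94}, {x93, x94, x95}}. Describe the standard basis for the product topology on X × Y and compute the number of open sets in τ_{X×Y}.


Basis B = {∅ × ∅, {19} × {x93}, {19} × {x94}, {18, 19} × {x93}, {18, 19} × {x94}, {19} × {x93, x94}, {19} × {x93, x94, x95}, {18, 19} × {x93, x94}, {18, 19} × {x93, x94, x95}}; |τ_{X×Y}| = 14.

Enumerate products U × V with U ∈ τ_X, V ∈ τ_Y (deduplicated):
  ∅ × ∅ = {} (∅)
  {19} × {x93} = {(19,x93)}
  {19} × {x94} = {(19,x94)}
  {18, 19} × {x93} = {(18,x93), (19,x93)}
  {18, 19} × {x94} = {(18,x94), (19,x94)}
  {19} × {x93, x94} = {(19,x93), (19,x94)}
  {19} × {x93, x94, x95} = {(19,x93), (19,x94), (19,x95)}
  {18, 19} × {x93, x94} = {(18,x93), (18,x94), (19,x93), (19,x94)}
  {18, 19} × {x93, x94, x95} = {(18,x93), (18,x94), (18,x95), (19,x93), (19,x94), (19,x95)}
These 9 distinct sets form the basis B.
Close under arbitrary unions to get τ_{X×Y}; counting gives |τ_{X×Y}| = 14.


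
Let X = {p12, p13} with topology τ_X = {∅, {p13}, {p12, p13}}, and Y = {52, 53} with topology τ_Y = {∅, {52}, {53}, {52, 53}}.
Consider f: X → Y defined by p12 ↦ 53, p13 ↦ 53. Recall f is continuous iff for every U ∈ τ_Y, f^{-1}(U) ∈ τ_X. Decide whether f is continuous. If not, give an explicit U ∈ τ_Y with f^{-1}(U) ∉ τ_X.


f IS continuous.

Compute f^{-1}(U) for each U ∈ τ_Y:
  U = ∅: f^{-1}(U) = ∅ ∈ τ_X ✓.
  U = {52}: f^{-1}(U) = ∅ ∈ τ_X ✓.
  U = {53}: f^{-1}(U) = {p12, p13} ∈ τ_X ✓.
  U = {52, 53}: f^{-1}(U) = {p12, p13} ∈ τ_X ✓.
Every preimage lies in τ_X, so f IS continuous.


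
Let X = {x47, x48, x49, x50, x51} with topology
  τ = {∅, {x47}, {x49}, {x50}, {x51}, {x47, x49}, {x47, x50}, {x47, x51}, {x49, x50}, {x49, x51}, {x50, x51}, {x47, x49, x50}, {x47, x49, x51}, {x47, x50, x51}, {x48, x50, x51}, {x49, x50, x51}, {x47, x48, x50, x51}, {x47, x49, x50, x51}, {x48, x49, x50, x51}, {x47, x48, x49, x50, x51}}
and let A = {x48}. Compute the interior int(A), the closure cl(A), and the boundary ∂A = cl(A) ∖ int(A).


int(A) = ∅, cl(A) = {x48}, ∂A = {x48}.

Closed sets in (X, τ) are complements of opens:
  closed(X, τ) = {∅, {x47}, {x48}, {x49}, {x47, x48}, {x47, x49}, {x48, x49}, {x48, x50}, {x48, x51}, {x47, x48, x49}, {x47, x48, x50}, {x47, x48, x51}, {x48, x49, x50}, {x48, x49, x51}, {x48, x50, x51}, {x47, x48, x49, x50}, {x47, x48, x49, x51}, {x47, x48, x50, x51}, {x48, x49, x50, x51}, {x47, x48, x49, x50, x51}}.
int(A) = ⋃ {U ∈ τ : U ⊆ A}. Opens contained in A: ∅.
Taking the union of these: int(A) = ∅.
cl(A) = ⋂ {C closed : A ⊆ C}. Closed sets containing A: {x48}, {x47, x48}, {x48, x49}, {x48, x50}, {x48, x51}, {x47, x48, x49}, {x47, x48, x50}, {x47, x48, x51}, {x48, x49, x50}, {x48, x49, x51}, {x48, x50, x51}, {x47, x48, x49, x50}, {x47, x48, x49, x51}, {x47, x48, x50, x51}, {x48, x49, x50, x51}, {x47, x48, x49, x50, x51}.
Intersecting these: cl(A) = {x48}.
∂A = cl(A) ∖ int(A) = {x48} ∖ ∅ = {x48}.


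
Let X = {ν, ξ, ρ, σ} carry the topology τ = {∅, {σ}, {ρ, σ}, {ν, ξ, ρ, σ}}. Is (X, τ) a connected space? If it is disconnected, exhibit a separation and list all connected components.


(X, τ) is connected.

Find clopen sets (U ∈ τ with X ∖ U ∈ τ):
  U = ∅, X ∖ U = {ν, ξ, ρ, σ} — both open, so U is clopen.
  U = {ν, ξ, ρ, σ}, X ∖ U = ∅ — both open, so U is clopen.
Only trivial clopens (∅ and X) exist, so (X, τ) is connected.
Compute connected components by grouping points that agree on all clopens:
  component: {ν, ξ, ρ, σ}


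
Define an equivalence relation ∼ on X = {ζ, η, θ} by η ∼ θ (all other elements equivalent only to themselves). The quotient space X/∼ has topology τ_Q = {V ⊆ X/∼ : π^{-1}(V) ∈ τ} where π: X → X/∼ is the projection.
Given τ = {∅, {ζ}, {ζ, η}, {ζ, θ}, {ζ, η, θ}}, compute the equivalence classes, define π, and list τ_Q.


X/∼ = {[ζ], [η=θ]}; |τ_Q| = 3.

Equivalence classes: [ζ], [η=θ].
Quotient map π: X → X/∼ sends ζ ↦ [ζ], η ↦ [η=θ], θ ↦ [η=θ].
For each subset V ⊆ X/∼, compute π^{-1}(V) ⊆ X and check whether π^{-1}(V) ∈ τ. V is open in τ_Q iff π^{-1}(V) ∈ τ.
  V = {}: π^{-1}(V) = ∅ ∈ τ ✓.
  V = {[ζ]}: π^{-1}(V) = {ζ} ∈ τ ✓.
  V = {[η=θ]}: π^{-1}(V) = {η, θ} ∉ τ ✗.
  V = {[ζ], [η=θ]}: π^{-1}(V) = {ζ, η, θ} ∈ τ ✓.
Open sets in the quotient: τ_Q = {{}, {[ζ]}, {[ζ], [η=θ]}} (3 elements).


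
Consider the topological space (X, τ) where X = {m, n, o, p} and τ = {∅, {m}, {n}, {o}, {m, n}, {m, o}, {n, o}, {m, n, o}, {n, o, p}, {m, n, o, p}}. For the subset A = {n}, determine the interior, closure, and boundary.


int(A) = {n}, cl(A) = {n, p}, ∂A = {p}.

Closed sets in (X, τ) are complements of opens:
  closed(X, τ) = {∅, {m}, {p}, {m, p}, {n, p}, {o, p}, {m, n, p}, {m, o, p}, {n, o, p}, {m, n, o, p}}.
int(A) = ⋃ {U ∈ τ : U ⊆ A}. Opens contained in A: ∅, {n}.
Taking the union of these: int(A) = {n}.
cl(A) = ⋂ {C closed : A ⊆ C}. Closed sets containing A: {n, p}, {m, n, p}, {n, o, p}, {m, n, o, p}.
Intersecting these: cl(A) = {n, p}.
∂A = cl(A) ∖ int(A) = {n, p} ∖ {n} = {p}.


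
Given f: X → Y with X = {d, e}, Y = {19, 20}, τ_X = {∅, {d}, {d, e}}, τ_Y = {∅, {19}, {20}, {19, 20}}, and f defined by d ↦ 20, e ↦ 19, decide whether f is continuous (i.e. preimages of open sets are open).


f is NOT continuous.

Compute f^{-1}(U) for each U ∈ τ_Y:
  U = ∅: f^{-1}(U) = ∅ ∈ τ_X ✓.
  U = {19}: f^{-1}(U) = {e} ∉ τ_X ✗.
  U = {20}: f^{-1}(U) = {d} ∈ τ_X ✓.
  U = {19, 20}: f^{-1}(U) = {d, e} ∈ τ_X ✓.
Found U = {19} with f^{-1}(U) = {e} not in τ_X. Therefore f is NOT continuous.


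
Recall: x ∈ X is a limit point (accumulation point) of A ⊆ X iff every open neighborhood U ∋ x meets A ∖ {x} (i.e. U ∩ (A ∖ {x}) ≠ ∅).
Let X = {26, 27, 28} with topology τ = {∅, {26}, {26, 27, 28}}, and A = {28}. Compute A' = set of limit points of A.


A' = {27}

For each x ∈ X, list the open sets U ∈ τ with x ∈ U, then check whether U ∩ (A ∖ {x}) ≠ ∅ for every such U.
  x = 26: open {26} ∋ x has {26} ∩ (A ∖ {26}) = ∅, so x is NOT a limit point.
  x = 27: opens ∋ x are {26, 27, 28}; each meets A ∖ {27}, so x IS a limit point.
  x = 28: open {26, 27, 28} ∋ x has {26, 27, 28} ∩ (A ∖ {28}) = ∅, so x is NOT a limit point.
Collecting: A' = {27}.


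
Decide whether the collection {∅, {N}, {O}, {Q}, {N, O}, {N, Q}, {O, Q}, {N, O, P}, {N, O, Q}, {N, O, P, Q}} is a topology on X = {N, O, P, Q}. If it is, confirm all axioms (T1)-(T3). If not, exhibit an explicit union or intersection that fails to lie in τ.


τ IS a topology on X.

Axiom (T1): ∅ ∈ τ? Yes; X ∈ τ? Yes.
Axiom (T2/T3): check pairwise unions and intersections of members of τ.
All pairwise intersections and unions checked — each lies in τ. Therefore τ satisfies (T1), (T2), (T3): it IS a topology on X.


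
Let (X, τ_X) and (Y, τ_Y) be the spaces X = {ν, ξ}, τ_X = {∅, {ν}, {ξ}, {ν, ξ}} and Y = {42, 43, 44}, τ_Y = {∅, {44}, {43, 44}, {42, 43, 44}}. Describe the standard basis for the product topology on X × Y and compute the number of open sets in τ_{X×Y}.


Basis B = {∅ × ∅, {ν} × {44}, {ξ} × {44}, {ν} × {43, 44}, {ν, ξ} × {44}, {ξ} × {43, 44}, {ν} × {42, 43, 44}, {ξ} × {42, 43, 44}, {ν, ξ} × {43, 44}, {ν, ξ} × {42, 43, 44}}; |τ_{X×Y}| = 16.

Enumerate products U × V with U ∈ τ_X, V ∈ τ_Y (deduplicated):
  ∅ × ∅ = {} (∅)
  {ν} × {44} = {(ν,44)}
  {ξ} × {44} = {(ξ,44)}
  {ν} × {43, 44} = {(ν,43), (ν,44)}
  {ν, ξ} × {44} = {(ν,44), (ξ,44)}
  {ξ} × {43, 44} = {(ξ,43), (ξ,44)}
  {ν} × {42, 43, 44} = {(ν,42), (ν,43), (ν,44)}
  {ξ} × {42, 43, 44} = {(ξ,42), (ξ,43), (ξ,44)}
  {ν, ξ} × {43, 44} = {(ν,43), (ν,44), (ξ,43), (ξ,44)}
  {ν, ξ} × {42, 43, 44} = {(ν,42), (ν,43), (ν,44), (ξ,42), (ξ,43), (ξ,44)}
These 10 distinct sets form the basis B.
Close under arbitrary unions to get τ_{X×Y}; counting gives |τ_{X×Y}| = 16.


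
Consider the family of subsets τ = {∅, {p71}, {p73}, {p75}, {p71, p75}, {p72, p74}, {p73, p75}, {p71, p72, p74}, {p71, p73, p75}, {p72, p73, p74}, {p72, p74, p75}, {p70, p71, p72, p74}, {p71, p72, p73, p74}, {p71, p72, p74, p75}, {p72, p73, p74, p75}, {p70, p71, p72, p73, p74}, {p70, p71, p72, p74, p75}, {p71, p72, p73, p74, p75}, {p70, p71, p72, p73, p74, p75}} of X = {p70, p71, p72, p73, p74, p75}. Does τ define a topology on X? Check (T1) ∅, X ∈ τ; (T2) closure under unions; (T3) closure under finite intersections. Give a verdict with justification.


τ is NOT a topology on X.

Axiom (T1): ∅ ∈ τ? Yes; X ∈ τ? Yes.
Axiom (T2/T3): check pairwise unions and intersections of members of τ.
Counterexample for (T2): {p71} ∪ {p73} = {p71, p73} ∉ τ. Therefore τ is NOT a topology.
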